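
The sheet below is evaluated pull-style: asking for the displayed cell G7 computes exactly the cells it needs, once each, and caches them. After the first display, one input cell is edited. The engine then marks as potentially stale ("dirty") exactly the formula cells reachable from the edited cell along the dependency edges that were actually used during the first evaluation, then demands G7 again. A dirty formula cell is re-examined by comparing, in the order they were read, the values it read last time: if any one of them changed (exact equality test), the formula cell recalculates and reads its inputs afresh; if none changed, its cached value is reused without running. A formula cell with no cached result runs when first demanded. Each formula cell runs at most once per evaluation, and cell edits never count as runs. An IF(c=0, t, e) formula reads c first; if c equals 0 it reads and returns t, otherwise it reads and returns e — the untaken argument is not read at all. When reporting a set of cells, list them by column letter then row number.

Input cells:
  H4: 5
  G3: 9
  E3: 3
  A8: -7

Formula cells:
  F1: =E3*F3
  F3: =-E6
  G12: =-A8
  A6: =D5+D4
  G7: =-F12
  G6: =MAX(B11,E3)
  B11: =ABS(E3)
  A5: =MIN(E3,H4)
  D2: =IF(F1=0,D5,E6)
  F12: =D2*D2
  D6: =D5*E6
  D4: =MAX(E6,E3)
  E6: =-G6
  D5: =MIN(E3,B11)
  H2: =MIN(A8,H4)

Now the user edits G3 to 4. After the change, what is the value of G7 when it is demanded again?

First demand of the output computes:
  B11 = ABS(3) = 3
  G6 = MAX(3, 3) = 3
  E6 = -(3) = -3
  F3 = -(-3) = 3
  F1 = 3 * 3 = 9
  D2 = IF(F1=0: F1=9 -> else branch E6) = -3
  F12 = -3 * -3 = 9
  G7 = -(9) = -9

After the edit, cleaning proceeds:
  no node depends on G3 at all; the second demand re-runs nothing.

Note the shortcut — nothing in the graph depends on G3 at all, so no recomputation happens.

Demanding G7 again yields -9.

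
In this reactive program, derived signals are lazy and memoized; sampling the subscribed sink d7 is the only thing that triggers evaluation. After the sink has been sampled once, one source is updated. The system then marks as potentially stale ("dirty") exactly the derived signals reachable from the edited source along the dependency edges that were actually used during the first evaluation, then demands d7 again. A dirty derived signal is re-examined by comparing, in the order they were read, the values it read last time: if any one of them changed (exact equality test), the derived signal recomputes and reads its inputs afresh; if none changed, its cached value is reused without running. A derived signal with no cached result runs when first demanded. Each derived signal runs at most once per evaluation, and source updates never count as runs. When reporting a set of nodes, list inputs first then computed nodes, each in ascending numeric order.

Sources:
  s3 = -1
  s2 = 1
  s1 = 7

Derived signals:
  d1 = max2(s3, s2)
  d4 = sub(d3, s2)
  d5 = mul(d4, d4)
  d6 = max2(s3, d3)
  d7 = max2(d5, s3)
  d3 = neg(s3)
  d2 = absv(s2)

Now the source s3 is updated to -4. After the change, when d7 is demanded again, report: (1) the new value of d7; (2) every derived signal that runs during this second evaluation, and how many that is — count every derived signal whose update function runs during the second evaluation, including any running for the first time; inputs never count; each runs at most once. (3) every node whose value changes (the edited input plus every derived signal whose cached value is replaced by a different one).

First demand of the output computes:
  d3 = neg(-1) = 1
  d4 = sub(1, 1) = 0
  d5 = mul(0, 0) = 0
  d7 = max2(0, -1) = 0

After the edit, cleaning proceeds:
  d3: a read changed (s3 -1->-4) — executes, giving 4.
  d4: a read changed (d3 1->4) — executes, giving 3.
  d5: a read changed (d4 0->3; d4 0->3) — executes, giving 9.
  d7: a read changed (d5 0->9; s3 -1->-4) — executes, giving 9.

Demanding d7 again yields 9.
4 derived signals run: d3, d4, d5, d7.
The nodes whose values change: s3, d3, d4, d5, d7.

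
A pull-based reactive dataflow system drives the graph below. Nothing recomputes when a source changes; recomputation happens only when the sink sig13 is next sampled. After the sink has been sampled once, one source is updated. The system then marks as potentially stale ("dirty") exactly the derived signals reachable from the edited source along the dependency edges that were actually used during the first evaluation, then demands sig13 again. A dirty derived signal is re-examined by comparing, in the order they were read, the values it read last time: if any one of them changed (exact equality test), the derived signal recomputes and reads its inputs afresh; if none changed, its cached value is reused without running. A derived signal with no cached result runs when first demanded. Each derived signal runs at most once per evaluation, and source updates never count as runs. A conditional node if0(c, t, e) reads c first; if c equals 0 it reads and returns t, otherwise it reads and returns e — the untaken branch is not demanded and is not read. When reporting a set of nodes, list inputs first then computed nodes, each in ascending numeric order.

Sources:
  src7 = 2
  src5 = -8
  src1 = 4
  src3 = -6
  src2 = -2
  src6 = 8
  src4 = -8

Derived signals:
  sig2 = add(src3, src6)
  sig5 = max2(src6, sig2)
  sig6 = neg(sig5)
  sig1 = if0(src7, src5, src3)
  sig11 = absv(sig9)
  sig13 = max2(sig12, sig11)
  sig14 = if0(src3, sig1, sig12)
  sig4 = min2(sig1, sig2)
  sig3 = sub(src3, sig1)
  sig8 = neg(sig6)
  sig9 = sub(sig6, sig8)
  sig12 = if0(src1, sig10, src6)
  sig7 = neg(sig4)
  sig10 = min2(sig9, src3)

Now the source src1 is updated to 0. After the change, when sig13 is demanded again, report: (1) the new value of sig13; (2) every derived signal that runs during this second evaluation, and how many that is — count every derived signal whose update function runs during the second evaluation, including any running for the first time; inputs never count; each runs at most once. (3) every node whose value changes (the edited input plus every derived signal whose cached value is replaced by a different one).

New value of sig13: 16.
Derived signals that run: sig10, sig12, sig13 — 3 in total.
Values that change: src1, sig12.
Key observation: a condition flipped, so demand reaches new nodes — sig10 runs for the first time.

First evaluation (everything demanded from the output):
  sig2 = add(-6, 8) = 2
  sig5 = max2(8, 2) = 8
  sig6 = neg(8) = -8
  sig8 = neg(-8) = 8
  sig9 = sub(-8, 8) = -16
  sig11 = absv(-16) = 16
  sig12 = if0(src1=4 -> else branch src6) = 8
  sig13 = max2(8, 16) = 16

Propagation after the edit:
  sig10: demanded for the first time — runs, produces -16.
  sig12: runs — src1 4->0; result -16.
  sig13: runs — sig12 8->-16; result 16 (same value as before).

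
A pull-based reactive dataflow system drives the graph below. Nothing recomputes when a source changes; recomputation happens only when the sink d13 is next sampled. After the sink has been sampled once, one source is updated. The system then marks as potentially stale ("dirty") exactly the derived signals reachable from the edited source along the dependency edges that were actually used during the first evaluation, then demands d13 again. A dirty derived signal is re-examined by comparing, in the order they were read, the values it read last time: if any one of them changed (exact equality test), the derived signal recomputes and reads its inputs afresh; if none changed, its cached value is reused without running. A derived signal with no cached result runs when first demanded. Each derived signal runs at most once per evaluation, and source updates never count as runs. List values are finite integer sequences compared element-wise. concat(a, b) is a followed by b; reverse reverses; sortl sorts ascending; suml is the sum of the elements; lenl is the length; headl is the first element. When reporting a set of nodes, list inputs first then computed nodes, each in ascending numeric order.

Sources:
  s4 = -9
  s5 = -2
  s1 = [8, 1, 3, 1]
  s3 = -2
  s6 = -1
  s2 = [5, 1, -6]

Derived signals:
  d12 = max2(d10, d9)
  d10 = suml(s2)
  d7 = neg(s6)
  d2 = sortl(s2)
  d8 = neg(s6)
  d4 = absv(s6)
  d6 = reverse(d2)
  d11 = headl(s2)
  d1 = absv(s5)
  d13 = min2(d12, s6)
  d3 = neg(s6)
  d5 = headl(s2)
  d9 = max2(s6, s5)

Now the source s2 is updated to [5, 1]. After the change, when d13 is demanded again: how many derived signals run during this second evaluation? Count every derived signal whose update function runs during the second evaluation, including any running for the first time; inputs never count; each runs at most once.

Derived signals that run: d10, d12, d13 — 3 in total.

First evaluation (everything demanded from the output):
  d9 = max2(-1, -2) = -1
  d10 = suml([5, 1, -6]) = 0
  d12 = max2(0, -1) = 0
  d13 = min2(0, -1) = -1

Propagation after the edit:
  d10: runs — s2 [5, 1, -6]->[5, 1]; result 6.
  d12: runs — d10 0->6; result 6.
  d13: runs — d12 0->6; result -1 (same value as before).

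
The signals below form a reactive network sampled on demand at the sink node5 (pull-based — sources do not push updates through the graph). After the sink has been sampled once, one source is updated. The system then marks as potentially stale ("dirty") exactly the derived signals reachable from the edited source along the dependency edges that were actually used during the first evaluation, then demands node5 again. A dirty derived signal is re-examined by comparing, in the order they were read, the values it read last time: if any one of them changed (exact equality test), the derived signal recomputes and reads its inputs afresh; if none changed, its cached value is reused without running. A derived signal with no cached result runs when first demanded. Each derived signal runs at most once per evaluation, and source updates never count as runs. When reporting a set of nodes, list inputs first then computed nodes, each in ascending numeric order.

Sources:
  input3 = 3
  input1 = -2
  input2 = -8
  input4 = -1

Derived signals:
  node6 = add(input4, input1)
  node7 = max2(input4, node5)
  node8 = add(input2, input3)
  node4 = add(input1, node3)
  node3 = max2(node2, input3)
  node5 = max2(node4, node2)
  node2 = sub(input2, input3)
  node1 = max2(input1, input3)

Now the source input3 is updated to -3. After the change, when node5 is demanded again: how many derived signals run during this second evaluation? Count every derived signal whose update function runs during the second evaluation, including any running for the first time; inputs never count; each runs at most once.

Initial pass — values computed on the first demand:
  node2 = sub(-8, 3) = -11
  node3 = max2(-11, 3) = 3
  node4 = add(-2, 3) = 1
  node5 = max2(1, -11) = 1

Second demand — change propagation:
  node2: re-runs because input3 3->-3; new result -5.
  node3: re-runs because node2 -11->-5; input3 3->-3; new result -3.
  node4: re-runs because node3 3->-3; new result -5.
  node5: re-runs because node4 1->-5; node2 -11->-5; new result -5.

Run set: node2, node3, node4, node5 (4 run).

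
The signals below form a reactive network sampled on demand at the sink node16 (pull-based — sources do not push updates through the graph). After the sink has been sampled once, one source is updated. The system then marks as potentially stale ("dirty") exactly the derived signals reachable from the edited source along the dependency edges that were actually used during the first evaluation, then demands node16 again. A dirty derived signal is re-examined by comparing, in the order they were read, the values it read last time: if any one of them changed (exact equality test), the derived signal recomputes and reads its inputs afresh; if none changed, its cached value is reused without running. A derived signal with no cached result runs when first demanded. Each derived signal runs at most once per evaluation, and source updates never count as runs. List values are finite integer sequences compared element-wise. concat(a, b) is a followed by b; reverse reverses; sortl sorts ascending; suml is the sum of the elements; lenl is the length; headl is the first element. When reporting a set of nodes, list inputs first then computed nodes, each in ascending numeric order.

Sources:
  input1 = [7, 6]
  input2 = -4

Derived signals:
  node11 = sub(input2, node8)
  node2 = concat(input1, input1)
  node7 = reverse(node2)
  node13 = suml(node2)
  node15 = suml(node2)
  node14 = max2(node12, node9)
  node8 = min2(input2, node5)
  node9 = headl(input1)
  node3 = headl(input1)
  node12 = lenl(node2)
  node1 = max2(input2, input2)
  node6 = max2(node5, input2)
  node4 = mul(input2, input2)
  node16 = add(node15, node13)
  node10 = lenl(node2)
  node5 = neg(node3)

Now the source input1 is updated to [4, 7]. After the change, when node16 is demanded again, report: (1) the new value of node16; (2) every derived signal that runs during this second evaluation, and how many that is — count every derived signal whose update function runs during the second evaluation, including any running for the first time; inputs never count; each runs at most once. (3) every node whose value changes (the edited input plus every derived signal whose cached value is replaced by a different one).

Initial pass — values computed on the first demand:
  node2 = concat([7, 6], [7, 6]) = [7, 6, 7, 6]
  node13 = suml([7, 6, 7, 6]) = 26
  node15 = suml([7, 6, 7, 6]) = 26
  node16 = add(26, 26) = 52

Second demand — change propagation:
  node2: re-runs because input1 [7, 6]->[4, 7]; input1 [7, 6]->[4, 7]; new result [4, 7, 4, 7].
  node13: re-runs because node2 [7, 6, 7, 6]->[4, 7, 4, 7]; new result 22.
  node15: re-runs because node2 [7, 6, 7, 6]->[4, 7, 4, 7]; new result 22.
  node16: re-runs because node15 26->22; node13 26->22; new result 44.

node16 now evaluates to 44.
Run set: node2, node13, node15, node16 (4 run).
Changed values: input1, node2, node13, node15, node16.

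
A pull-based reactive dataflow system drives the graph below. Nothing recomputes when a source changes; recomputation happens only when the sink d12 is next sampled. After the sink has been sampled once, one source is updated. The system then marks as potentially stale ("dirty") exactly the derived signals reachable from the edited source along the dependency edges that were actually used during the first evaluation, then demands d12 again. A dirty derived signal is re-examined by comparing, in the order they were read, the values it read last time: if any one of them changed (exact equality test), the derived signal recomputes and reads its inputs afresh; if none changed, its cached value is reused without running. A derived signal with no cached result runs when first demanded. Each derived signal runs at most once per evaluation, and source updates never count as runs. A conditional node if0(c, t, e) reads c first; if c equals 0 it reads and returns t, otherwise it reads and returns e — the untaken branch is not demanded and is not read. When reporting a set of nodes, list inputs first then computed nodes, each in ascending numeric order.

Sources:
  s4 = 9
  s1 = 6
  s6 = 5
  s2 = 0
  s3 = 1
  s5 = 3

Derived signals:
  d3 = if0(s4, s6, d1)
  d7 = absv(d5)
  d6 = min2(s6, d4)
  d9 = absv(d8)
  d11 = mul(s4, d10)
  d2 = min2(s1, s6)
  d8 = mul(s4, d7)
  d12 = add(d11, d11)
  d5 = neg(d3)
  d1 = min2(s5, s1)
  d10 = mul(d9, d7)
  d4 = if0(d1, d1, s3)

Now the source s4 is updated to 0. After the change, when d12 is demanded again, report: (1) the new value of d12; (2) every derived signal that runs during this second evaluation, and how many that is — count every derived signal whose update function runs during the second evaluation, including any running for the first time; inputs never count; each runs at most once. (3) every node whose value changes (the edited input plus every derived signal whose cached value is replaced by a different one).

New value of d12: 0.
Derived signals that run: d3, d5, d7, d8, d9, d10, d11, d12 — 8 in total.
Values that change: s4, d3, d5, d7, d8, d9, d10, d11, d12.

First evaluation (everything demanded from the output):
  d1 = min2(3, 6) = 3
  d3 = if0(s4=9 -> else branch d1) = 3
  d5 = neg(3) = -3
  d7 = absv(-3) = 3
  d8 = mul(9, 3) = 27
  d9 = absv(27) = 27
  d10 = mul(27, 3) = 81
  d11 = mul(9, 81) = 729
  d12 = add(729, 729) = 1458

Propagation after the edit:
  d3: runs — s4 9->0; result 5.
  d5: runs — d3 3->5; result -5.
  d7: runs — d5 -3->-5; result 5.
  d8: runs — s4 9->0; d7 3->5; result 0.
  d9: runs — d8 27->0; result 0.
  d10: runs — d9 27->0; d7 3->5; result 0.
  d11: runs — s4 9->0; d10 81->0; result 0.
  d12: runs — d11 729->0; d11 729->0; result 0.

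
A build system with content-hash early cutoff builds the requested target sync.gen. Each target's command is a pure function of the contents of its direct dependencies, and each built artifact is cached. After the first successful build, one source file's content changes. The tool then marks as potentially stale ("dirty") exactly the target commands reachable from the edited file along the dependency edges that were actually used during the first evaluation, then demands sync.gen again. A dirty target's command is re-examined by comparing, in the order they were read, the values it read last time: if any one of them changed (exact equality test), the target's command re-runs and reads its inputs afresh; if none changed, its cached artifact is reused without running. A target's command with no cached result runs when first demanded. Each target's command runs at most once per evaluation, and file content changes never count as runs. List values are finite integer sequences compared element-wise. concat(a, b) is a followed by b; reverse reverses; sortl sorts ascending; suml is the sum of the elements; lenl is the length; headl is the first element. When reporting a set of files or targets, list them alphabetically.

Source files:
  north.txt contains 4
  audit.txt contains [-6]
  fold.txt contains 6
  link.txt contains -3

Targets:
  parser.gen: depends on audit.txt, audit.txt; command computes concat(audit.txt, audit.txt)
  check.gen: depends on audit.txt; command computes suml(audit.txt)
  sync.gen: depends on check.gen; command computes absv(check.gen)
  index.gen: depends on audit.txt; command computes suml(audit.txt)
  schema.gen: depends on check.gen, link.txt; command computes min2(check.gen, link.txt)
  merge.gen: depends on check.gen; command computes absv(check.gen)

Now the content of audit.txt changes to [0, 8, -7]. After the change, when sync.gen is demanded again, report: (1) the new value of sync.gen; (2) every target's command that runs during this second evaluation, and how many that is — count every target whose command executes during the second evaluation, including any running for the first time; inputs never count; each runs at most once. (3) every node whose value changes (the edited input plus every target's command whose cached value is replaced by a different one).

First evaluation (everything demanded from the output):
  check.gen = suml([-6]) = -6
  sync.gen = absv(-6) = 6

Propagation after the edit:
  check.gen: runs — audit.txt [-6]->[0, 8, -7]; result 1.
  sync.gen: runs — check.gen -6->1; result 1.

New value of sync.gen: 1.
Target commands that run: check.gen, sync.gen — 2 in total.
Values that change: audit.txt, check.gen, sync.gen.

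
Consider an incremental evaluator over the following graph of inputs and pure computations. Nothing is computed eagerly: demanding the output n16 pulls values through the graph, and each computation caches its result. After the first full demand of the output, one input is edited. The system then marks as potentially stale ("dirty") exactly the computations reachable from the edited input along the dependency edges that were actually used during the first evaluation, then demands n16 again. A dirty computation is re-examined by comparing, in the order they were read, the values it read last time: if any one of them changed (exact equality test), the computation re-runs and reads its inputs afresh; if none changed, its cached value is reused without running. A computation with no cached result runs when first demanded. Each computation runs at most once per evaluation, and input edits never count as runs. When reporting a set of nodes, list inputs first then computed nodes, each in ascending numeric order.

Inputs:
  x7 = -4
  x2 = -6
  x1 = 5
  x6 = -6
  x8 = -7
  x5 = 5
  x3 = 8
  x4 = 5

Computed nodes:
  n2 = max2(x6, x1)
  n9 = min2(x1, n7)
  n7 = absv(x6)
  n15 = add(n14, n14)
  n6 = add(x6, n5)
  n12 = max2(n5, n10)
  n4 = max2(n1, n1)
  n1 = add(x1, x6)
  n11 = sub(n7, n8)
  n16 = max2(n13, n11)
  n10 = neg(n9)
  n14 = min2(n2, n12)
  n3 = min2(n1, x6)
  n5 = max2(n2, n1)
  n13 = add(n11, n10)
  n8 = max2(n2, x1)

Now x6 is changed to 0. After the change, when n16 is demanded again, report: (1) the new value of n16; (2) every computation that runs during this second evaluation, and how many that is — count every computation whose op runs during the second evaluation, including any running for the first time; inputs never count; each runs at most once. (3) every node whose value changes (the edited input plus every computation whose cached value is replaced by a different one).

Initial pass — values computed on the first demand:
  n2 = max2(-6, 5) = 5
  n7 = absv(-6) = 6
  n8 = max2(5, 5) = 5
  n9 = min2(5, 6) = 5
  n10 = neg(5) = -5
  n11 = sub(6, 5) = 1
  n13 = add(1, -5) = -4
  n16 = max2(-4, 1) = 1

Second demand — change propagation:
  n2: re-runs because x6 -6->0; new result 5 (unchanged).
  n7: re-runs because x6 -6->0; new result 0.
  n8: re-examined; everything it read last time is the same (n2 unchanged, x1 unchanged) — cache 5 kept, no run.
  n9: re-runs because n7 6->0; new result 0.
  n10: re-runs because n9 5->0; new result 0.
  n11: re-runs because n7 6->0; new result -5.
  n13: re-runs because n11 1->-5; n10 -5->0; new result -5.
  n16: re-runs because n13 -4->-5; n11 1->-5; new result -5.

The important point: at n8 every value read last time is unchanged, so the dirty flag clears without a run.

n16 now evaluates to -5.
Run set: n2, n7, n9, n10, n11, n13, n16 (7 run).
Changed values: x6, n7, n9, n10, n11, n13, n16.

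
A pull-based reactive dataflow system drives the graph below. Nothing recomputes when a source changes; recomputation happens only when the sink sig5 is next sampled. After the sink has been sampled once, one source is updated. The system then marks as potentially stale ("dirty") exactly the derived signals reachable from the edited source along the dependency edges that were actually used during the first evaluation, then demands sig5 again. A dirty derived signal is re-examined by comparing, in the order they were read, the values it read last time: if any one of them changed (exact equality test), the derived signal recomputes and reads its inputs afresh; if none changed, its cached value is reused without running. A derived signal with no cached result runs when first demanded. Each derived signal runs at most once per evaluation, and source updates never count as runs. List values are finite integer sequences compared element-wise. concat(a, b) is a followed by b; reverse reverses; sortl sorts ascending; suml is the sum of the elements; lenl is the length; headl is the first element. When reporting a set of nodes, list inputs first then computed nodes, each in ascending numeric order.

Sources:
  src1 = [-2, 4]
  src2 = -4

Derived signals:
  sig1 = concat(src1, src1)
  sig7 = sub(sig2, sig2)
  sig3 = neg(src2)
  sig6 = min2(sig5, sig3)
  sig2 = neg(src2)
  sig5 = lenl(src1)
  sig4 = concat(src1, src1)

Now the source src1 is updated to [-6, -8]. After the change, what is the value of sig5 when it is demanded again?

New value of sig5: 2.

First evaluation (everything demanded from the output):
  sig5 = lenl([-2, 4]) = 2

Propagation after the edit:
  sig5: runs — src1 [-2, 4]->[-6, -8]; result 2 (same value as before).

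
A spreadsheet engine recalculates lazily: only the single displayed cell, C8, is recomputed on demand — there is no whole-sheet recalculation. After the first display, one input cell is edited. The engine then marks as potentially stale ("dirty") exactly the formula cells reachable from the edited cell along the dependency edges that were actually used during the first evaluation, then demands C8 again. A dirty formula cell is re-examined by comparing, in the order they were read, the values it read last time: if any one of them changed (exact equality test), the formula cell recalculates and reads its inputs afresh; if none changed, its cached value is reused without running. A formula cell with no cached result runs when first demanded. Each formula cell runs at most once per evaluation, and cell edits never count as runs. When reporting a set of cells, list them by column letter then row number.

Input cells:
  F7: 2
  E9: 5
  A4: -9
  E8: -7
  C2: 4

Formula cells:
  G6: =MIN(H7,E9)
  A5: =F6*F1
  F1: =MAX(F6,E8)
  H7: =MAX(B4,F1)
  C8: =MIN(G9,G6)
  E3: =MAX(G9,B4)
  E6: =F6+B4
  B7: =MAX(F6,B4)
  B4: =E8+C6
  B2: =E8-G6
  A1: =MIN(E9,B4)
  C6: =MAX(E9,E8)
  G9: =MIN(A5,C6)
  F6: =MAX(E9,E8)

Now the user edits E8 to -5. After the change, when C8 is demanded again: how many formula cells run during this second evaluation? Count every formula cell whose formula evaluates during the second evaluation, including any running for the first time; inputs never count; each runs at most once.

Formula cells that run: B4, C6, F1, F6, H7 — 5 in total.
Key observation: the cutoff stops propagation at G6 — its inputs' values are unchanged, so it reuses its cache.

First evaluation (everything demanded from the output):
  C6 = MAX(5, -7) = 5
  B4 = -7 + 5 = -2
  F6 = MAX(5, -7) = 5
  F1 = MAX(5, -7) = 5
  A5 = 5 * 5 = 25
  G9 = MIN(25, 5) = 5
  H7 = MAX(-2, 5) = 5
  G6 = MIN(5, 5) = 5
  C8 = MIN(5, 5) = 5

Propagation after the edit:
  C6: runs — E8 -7->-5; result 5 (same value as before).
  B4: runs — E8 -7->-5; result 0.
  F6: runs — E8 -7->-5; result 5 (same value as before).
  F1: runs — E8 -7->-5; result 5 (same value as before).
  A5: checked — values it read are unchanged (F6 unchanged, F1 unchanged); reused cached 25 without running.
  G9: checked — values it read are unchanged (A5 unchanged, C6 unchanged); reused cached 5 without running.
  H7: runs — B4 -2->0; result 5 (same value as before).
  G6: checked — values it read are unchanged (H7 unchanged, E9 unchanged); reused cached 5 without running.
  C8: checked — values it read are unchanged (G9 unchanged, G6 unchanged); reused cached 5 without running.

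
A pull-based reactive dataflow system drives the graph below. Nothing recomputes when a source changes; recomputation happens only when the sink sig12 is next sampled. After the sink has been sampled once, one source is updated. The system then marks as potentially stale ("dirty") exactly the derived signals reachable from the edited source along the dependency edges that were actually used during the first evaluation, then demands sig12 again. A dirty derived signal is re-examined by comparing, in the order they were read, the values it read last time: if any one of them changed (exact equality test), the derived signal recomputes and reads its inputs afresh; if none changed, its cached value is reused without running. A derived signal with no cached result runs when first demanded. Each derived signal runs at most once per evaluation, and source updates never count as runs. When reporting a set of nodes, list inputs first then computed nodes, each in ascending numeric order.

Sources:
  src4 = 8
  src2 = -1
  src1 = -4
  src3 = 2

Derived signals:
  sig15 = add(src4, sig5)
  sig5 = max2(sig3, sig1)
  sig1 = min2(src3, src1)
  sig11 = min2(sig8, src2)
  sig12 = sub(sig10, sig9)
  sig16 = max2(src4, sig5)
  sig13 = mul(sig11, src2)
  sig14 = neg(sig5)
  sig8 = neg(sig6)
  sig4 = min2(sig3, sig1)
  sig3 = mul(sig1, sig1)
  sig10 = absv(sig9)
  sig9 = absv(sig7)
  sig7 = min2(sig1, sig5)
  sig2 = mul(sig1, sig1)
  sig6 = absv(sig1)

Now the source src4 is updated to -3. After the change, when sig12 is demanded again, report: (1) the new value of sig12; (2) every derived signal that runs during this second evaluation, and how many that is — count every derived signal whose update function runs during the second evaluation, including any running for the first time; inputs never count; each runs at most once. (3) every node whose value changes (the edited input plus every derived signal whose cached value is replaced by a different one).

First evaluation (everything demanded from the output):
  sig1 = min2(2, -4) = -4
  sig3 = mul(-4, -4) = 16
  sig5 = max2(16, -4) = 16
  sig7 = min2(-4, 16) = -4
  sig9 = absv(-4) = 4
  sig10 = absv(4) = 4
  sig12 = sub(4, 4) = 0

Propagation after the edit:
  src4 feeds no computation that the output demands — nothing is marked dirty and nothing runs.

Key observation: src4 is never demanded by the output, so the edit triggers no recomputation at all.

New value of sig12: 0.
Derived signals that run: none — 0 in total.
Values that change: src4.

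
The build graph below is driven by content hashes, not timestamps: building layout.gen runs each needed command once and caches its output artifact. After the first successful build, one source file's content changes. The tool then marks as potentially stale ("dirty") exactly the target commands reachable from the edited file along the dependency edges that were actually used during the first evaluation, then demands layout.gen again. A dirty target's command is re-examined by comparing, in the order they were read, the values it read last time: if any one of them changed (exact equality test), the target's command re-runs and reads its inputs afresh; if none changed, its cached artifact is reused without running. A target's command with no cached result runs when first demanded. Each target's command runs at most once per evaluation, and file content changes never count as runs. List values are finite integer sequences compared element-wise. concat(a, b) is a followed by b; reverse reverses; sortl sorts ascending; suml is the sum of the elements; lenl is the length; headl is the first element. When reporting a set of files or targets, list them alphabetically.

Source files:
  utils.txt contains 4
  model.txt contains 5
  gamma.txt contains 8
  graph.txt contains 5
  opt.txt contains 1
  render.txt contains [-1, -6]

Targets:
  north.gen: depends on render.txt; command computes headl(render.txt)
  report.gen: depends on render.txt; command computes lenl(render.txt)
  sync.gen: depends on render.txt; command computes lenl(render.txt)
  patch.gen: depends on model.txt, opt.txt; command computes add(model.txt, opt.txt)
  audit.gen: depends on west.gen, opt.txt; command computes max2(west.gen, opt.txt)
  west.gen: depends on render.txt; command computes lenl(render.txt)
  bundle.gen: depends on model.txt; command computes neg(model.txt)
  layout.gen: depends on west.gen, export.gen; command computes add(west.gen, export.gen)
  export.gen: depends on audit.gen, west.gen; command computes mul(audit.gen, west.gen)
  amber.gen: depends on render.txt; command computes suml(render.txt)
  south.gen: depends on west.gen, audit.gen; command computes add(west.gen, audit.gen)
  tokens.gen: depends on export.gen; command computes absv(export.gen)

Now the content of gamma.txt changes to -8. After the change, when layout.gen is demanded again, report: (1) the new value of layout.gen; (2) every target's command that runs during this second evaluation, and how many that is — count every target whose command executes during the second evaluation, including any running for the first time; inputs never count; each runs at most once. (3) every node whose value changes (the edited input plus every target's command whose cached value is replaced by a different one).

Initial pass — values computed on the first demand:
  west.gen = lenl([-1, -6]) = 2
  audit.gen = max2(2, 1) = 2
  export.gen = mul(2, 2) = 4
  layout.gen = add(2, 4) = 6

Second demand — change propagation:
  no demanded computation ever read gamma.txt, so the edit dirties nothing and nothing runs.

The important point: nothing the output needs ever reads gamma.txt, so the edit is invisible to it.

layout.gen now evaluates to 6.
Run set: none (0 run).
Changed values: gamma.txt.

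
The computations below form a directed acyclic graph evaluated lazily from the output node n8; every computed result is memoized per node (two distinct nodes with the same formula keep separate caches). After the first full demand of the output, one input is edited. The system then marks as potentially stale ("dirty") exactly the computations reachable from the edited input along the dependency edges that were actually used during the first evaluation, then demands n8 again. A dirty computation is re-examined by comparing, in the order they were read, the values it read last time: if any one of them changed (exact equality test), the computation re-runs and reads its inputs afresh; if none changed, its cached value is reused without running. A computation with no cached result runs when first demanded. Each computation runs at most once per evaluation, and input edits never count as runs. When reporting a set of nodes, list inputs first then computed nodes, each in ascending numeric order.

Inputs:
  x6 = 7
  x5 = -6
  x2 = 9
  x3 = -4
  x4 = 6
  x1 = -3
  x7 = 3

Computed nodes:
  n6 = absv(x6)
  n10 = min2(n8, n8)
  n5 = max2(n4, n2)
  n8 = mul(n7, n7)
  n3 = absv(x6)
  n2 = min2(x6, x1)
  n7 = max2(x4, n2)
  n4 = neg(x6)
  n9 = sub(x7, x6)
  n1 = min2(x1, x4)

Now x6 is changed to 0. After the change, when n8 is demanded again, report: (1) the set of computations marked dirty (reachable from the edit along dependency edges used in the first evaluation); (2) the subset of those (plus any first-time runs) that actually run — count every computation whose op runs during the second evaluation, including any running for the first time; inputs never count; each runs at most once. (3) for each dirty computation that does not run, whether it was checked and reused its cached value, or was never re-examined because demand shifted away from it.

First demand of the output computes:
  n2 = min2(7, -3) = -3
  n7 = max2(6, -3) = 6
  n8 = mul(6, 6) = 36

After the edit, cleaning proceeds:
  n2: a read changed (x6 7->0) — executes, giving -3 — identical to its old value.
  n7: dirty, but its reads are unchanged (x4 unchanged, n2 unchanged); cached 6 stands.
  n8: dirty, but its reads are unchanged (n7 unchanged, n7 unchanged); cached 36 stands.

Note the absorption at n2: it re-runs yet its value is the same, leaving the output's value untouched.

The edit dirties: n2, n7, n8.
1 computations run: n2.
Cache hits after checking: n7, n8.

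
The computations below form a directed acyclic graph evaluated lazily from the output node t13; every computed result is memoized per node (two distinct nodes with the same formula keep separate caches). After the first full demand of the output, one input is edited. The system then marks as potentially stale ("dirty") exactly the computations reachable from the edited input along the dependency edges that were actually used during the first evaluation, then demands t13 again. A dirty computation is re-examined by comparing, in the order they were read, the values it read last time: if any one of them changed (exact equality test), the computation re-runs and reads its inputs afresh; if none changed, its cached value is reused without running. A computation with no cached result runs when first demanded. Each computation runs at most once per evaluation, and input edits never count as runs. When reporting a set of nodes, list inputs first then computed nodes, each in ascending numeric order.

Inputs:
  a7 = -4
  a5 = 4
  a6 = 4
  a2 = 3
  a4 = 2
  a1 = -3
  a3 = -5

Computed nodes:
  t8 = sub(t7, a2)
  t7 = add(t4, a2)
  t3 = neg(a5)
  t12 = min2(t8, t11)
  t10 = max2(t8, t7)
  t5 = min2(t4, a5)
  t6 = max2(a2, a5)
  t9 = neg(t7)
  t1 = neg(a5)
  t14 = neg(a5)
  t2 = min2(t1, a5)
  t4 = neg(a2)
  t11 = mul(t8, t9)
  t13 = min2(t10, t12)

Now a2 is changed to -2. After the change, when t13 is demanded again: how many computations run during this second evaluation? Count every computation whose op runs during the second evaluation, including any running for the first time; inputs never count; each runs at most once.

7 computations run: t4, t7, t8, t10, t11, t12, t13.
Note where the cutoff bites: t9 is checked, finds nothing changed, and keeps its cache.

First demand of the output computes:
  t4 = neg(3) = -3
  t7 = add(-3, 3) = 0
  t8 = sub(0, 3) = -3
  t9 = neg(0) = 0
  t10 = max2(-3, 0) = 0
  t11 = mul(-3, 0) = 0
  t12 = min2(-3, 0) = -3
  t13 = min2(0, -3) = -3

After the edit, cleaning proceeds:
  t4: a read changed (a2 3->-2) — executes, giving 2.
  t7: a read changed (t4 -3->2; a2 3->-2) — executes, giving 0 — identical to its old value.
  t8: a read changed (a2 3->-2) — executes, giving 2.
  t9: dirty, but its reads are unchanged (t7 unchanged); cached 0 stands.
  t10: a read changed (t8 -3->2) — executes, giving 2.
  t11: a read changed (t8 -3->2) — executes, giving 0 — identical to its old value.
  t12: a read changed (t8 -3->2) — executes, giving 0.
  t13: a read changed (t10 0->2; t12 -3->0) — executes, giving 0.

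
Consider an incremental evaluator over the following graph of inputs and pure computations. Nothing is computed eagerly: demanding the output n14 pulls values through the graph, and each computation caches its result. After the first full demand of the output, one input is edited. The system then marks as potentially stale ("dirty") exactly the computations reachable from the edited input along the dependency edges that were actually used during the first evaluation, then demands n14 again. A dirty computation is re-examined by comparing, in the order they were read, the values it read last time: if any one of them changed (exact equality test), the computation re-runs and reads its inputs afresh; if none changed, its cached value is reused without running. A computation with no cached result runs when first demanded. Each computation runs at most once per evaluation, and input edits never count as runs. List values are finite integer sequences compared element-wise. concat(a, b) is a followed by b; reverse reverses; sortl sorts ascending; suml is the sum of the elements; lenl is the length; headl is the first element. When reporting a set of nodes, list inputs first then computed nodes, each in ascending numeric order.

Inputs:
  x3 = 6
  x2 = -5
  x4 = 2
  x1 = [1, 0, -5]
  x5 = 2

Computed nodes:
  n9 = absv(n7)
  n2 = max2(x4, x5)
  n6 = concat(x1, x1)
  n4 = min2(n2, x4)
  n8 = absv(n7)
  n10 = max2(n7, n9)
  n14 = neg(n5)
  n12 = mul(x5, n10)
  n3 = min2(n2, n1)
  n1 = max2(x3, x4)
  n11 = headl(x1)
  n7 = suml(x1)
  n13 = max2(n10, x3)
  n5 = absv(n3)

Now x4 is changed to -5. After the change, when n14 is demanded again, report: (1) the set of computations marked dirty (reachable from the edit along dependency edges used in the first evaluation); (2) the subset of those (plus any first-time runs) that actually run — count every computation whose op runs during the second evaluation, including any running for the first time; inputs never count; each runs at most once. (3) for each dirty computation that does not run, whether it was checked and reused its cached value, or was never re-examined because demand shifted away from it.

Dirty set: n1, n2, n3, n5, n14.
Run set: n1, n2 (2 run).
Re-examined without running (cache reused): n3, n5, n14.
The important point: at n3 every value read last time is unchanged, so the dirty flag clears without a run.

Initial pass — values computed on the first demand:
  n1 = max2(6, 2) = 6
  n2 = max2(2, 2) = 2
  n3 = min2(2, 6) = 2
  n5 = absv(2) = 2
  n14 = neg(2) = -2

Second demand — change propagation:
  n1: re-runs because x4 2->-5; new result 6 (unchanged).
  n2: re-runs because x4 2->-5; new result 2 (unchanged).
  n3: re-examined; everything it read last time is the same (n2 unchanged, n1 unchanged) — cache 2 kept, no run.
  n5: re-examined; everything it read last time is the same (n3 unchanged) — cache 2 kept, no run.
  n14: re-examined; everything it read last time is the same (n5 unchanged) — cache -2 kept, no run.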